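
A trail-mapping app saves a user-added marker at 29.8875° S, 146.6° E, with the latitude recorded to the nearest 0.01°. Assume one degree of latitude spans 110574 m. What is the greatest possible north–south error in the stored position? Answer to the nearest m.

Rounding to 2 decimal places leaves the latitude within ±0.005° of the true value.
North–south distance: 0.005° × 110574 m/° = 552.87 m.

553 m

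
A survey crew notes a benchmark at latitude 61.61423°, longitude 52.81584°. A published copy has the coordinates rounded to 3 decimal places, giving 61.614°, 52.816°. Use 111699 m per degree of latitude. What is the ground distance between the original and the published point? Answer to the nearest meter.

Δlat = 61.61423 − 61.614 = +0.00023°; Δlon = 52.81584 − 52.816 = -0.00016°.
N–S: 0.00023° × 111699 m/° = 25.6908 m.
East–west at this latitude: -0.00016° × 111699 × cos 61.614° ≈ -0.00016 × 53102.7 = -8.49644 m.
Distance: √(25.6908² + 8.49644²) ≈ 27.0593 m.

27 meters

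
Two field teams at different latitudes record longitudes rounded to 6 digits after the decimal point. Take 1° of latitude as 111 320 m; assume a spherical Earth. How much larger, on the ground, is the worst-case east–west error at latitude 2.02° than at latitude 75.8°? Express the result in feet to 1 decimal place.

Rounding to 6 decimal places leaves the longitude within ±5e-07° of the true value.
At 2.02°: 5e-07° × 111320 × cos 2.02° = 5e-07 × 111320 × 0.9994 ≈ 0.055625 m.
Error at 75.8° = 5e-07° × 111320 × cos 75.8° ≈ 0.05566 × 0.2453 = 0.013654 m.
Difference: 0.055625 − 0.013654 = 0.041972 m.
Converting: 0.0419716 m × 3.2808 ft/m ≈ 0.1377 ft.

0.1 feet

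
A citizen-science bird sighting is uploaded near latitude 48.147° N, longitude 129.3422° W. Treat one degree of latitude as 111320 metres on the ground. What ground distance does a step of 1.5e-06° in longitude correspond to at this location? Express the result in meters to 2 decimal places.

0.11 meters

One degree of longitude here spans 111320 × cos 48.147° = 111320 × 0.6672 ≈ 74275.1 m; 1.5e-06° of that is 0.111413 m.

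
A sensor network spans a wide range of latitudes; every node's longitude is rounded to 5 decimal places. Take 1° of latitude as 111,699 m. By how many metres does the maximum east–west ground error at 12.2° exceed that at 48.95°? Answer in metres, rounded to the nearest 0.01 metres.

0.18 metres

Rounding to 5 decimal places leaves the longitude within ±5e-06° of the true value.
At 12.2°: 5e-06° × 111699 × cos 12.2° = 5e-06 × 111699 × 0.9774 ≈ 0.54588 m.
At 48.95°: 5e-06° × 111699 × cos 48.95° = 5e-06 × 111699 × 0.6567 ≈ 0.36677 m.
So the lower-latitude error exceeds the higher by 0.54588 − 0.36677 = 0.17911 m.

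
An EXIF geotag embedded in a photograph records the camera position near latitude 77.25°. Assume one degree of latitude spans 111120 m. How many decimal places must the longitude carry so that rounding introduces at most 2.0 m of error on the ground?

At 77.25° one degree of longitude covers 111120 × cos 77.25° ≈ 111120 × 0.2207 ≈ 24523.9 m.
N decimal places → at most half a unit in the last place, 0.5 × 10⁻ᴺ° = 24523.9/2 × 10⁻ᴺ m.
Need 0.5 × 24523.9 × 10⁻ᴺ ≤ 2.0 → 10⁻ᴺ ≤ 1.631e-04, so N ≥ 3.79.
So 4 decimal places suffice (1.23 m); 3 would allow up to 12.3 m.

4 decimal places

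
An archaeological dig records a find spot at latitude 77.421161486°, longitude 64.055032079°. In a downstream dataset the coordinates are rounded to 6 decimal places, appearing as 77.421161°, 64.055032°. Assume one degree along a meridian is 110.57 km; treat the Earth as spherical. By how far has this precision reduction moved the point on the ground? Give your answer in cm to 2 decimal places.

Δlat = 77.421161486 − 77.421161 = +0.000000486°; Δlon = 64.055032079 − 64.055032 = +0.000000079°.
N–S: 0.000000486° × 110570 m/° = 0.053737 m.
East–west at this latitude: 0.000000079° × 110570 × cos 77.4212° ≈ 0.000000079 × 24080.2 = 0.00190234 m.
Hypotenuse of the two orthogonal shifts: √(0.053737² + 0.00190234²) = 0.0537707 m.
That is 0.0537707 m = 5.3771 cm.

5.38 cm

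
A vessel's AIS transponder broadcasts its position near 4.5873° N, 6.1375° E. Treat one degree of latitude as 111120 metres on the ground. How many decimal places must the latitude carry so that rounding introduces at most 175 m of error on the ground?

One degree of latitude covers 111120 m.
N decimal places → at most half a unit in the last place, 0.5 × 10⁻ᴺ° = 111120/2 × 10⁻ᴺ m.
Need 0.5 × 111120 × 10⁻ᴺ ≤ 175 → 10⁻ᴺ ≤ 3.150e-03, so N ≥ 2.50.
N = 2 would give 556 m (too coarse); N = 3 gives 55.6 m ≤ 175 m.

3 decimal places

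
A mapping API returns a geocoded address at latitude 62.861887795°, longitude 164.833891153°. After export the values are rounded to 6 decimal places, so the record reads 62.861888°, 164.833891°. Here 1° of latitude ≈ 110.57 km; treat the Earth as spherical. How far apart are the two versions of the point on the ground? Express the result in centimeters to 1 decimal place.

Δlat = 62.861887795 − 62.861888 = -0.000000205°; Δlon = 164.833891153 − 164.833891 = +0.000000153°.
North–south shift: -0.000000205 × 110570 = -0.0226668 m.
E–W at 62.8619°: 0.000000153° × 110570 × cos 62.8619° = 0.000000153 × 110570 × 0.4561 ≈ 0.00771656 m.
Hypotenuse of the two orthogonal shifts: √(0.0226668² + 0.00771656²) = 0.0239443 m.
That is 0.0239443 m = 2.3944 cm.

2.4 centimeters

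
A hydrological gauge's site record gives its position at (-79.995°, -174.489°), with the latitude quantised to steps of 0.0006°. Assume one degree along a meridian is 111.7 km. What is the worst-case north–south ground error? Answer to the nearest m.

With a 0.0006° grid the true value lies within half a step, ±0.0006°/2 = ±0.0003°, of the stored one.
North–south distance: 0.0003° × 111700 m/° = 33.51 m.

34 m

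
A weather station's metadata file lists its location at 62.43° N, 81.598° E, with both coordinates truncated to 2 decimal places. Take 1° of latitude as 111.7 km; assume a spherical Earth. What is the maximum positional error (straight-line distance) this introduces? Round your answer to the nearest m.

Truncating at 2 decimal places can drop up to a full unit in the last place, so each coordinate may be off by as much as 0.01°.
North–south component: 0.01° × 111700 = 1117 m.
Longitude error → 0.01 × 111700 × cos 62.43° = 0.01 × 111700 × 0.4628 ≈ 516.983 m.
The two errors are perpendicular, so the maximum displacement is √(1117² + 516.983²) ≈ 1230.84 m.

1231 m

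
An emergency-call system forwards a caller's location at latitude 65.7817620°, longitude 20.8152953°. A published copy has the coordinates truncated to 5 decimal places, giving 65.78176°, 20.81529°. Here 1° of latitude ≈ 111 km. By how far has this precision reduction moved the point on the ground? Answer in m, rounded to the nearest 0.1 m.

0.3 m

The latitude changed by +0.0000020° and the longitude by +0.0000053°.
N–S: 0.0000020° × 111000 m/° = 0.222 m.
East–west at this latitude: 0.0000053° × 111000 × cos 65.7818° ≈ 0.0000053 × 45533.7 = 0.241329 m.
Distance: √(0.222² + 0.241329²) ≈ 0.327908 m.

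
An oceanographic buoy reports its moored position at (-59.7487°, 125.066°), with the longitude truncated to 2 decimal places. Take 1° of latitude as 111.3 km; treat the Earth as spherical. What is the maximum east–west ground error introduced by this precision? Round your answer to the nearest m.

561 m

Truncating at 2 decimal places can drop up to a full unit in the last place, so the longitude may be off by as much as 0.01°.
One degree of longitude at 59.7487° is 111300 × cos 59.7487° ≈ 111300 × 0.5038 = 56072.2 m.
East–west error: 0.01° × 56072.2 m/° ≈ 560.722 m.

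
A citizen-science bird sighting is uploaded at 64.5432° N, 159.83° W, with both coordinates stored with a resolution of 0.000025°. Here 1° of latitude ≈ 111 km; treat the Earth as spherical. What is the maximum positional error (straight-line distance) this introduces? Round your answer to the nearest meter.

2 meters

With a 0.000025° grid the true value lies within half a step, ±0.000025°/2 = ±1.25e-05°, of the stored one.
Latitude error → 1.25e-05 × 111000 = 1.3875 m along the meridian.
Longitude error → 1.25e-05 × 111000 × cos 64.5432° = 1.25e-05 × 111000 × 0.4298 ≈ 0.59639 m.
Combining orthogonally: (1.3875² + 0.59639²)^½ ≈ 1.51024 m.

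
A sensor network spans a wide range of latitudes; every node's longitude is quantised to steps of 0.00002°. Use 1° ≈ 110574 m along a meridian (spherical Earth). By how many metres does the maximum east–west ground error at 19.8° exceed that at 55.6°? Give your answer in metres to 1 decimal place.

0.4 metres

With a 0.00002° grid the true value lies within half a step, ±0.00002°/2 = ±1e-05°, of the stored one.
At 19.8°: 1e-05° × 110574 × cos 19.8° = 1e-05 × 110574 × 0.9409 ≈ 1.0404 m.
At 55.6°: 1e-05° × 110574 × cos 55.6° = 1e-05 × 110574 × 0.5650 ≈ 0.62471 m.
Difference: 1.0404 − 0.62471 = 0.41566 m.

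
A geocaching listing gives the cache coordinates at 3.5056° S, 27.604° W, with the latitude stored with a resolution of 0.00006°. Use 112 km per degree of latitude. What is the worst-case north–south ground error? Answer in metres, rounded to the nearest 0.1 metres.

3.4 metres

With a 0.00006° grid the true value lies within half a step, ±0.00006°/2 = ±3e-05°, of the stored one.
Along the meridian that is 3e-05° × 112000 m/° = 3.36 m.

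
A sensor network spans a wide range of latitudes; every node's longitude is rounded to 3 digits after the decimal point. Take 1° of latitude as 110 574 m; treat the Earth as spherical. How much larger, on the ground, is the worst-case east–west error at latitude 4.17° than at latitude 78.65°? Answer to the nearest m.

Rounding to 3 decimal places leaves the longitude within ±0.0005° of the true value.
At 4.17°: 0.0005° × 110574 × cos 4.17° = 0.0005 × 110574 × 0.9974 ≈ 55.141 m.
At 78.65°: 0.0005° × 110574 × cos 78.65° = 0.0005 × 110574 × 0.1968 ≈ 10.881 m.
Difference: 55.141 − 10.881 = 44.26 m.

44 m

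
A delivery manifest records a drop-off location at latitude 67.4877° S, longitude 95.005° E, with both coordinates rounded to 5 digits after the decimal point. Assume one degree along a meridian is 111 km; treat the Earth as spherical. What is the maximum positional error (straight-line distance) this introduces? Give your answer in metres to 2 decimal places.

Rounding to 5 decimal places leaves each coordinate within ±5e-06° of the true value.
N–S: 5e-06° × 111000 m/° = 0.555 m.
East–west component at 67.4877°: 5e-06° × 111000 × cos 67.4877° ≈ 5e-06 × 42499.9 ≈ 0.212499 m.
The two errors are perpendicular, so the maximum displacement is √(0.555² + 0.212499²) ≈ 0.59429 m.

0.59 metres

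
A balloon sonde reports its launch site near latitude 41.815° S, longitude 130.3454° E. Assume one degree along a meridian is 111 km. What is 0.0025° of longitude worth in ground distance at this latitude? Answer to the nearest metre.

One degree of longitude here spans 111000 × cos 41.815° = 111000 × 0.7453 ≈ 82728.5 m; 0.0025° of that is 206.821 m.

207 metres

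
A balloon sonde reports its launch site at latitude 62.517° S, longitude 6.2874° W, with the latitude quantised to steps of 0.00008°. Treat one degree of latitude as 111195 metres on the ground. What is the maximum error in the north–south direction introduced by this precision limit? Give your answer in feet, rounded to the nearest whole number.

With a 0.00008° grid the true value lies within half a step, ±0.00008°/2 = ±4e-05°, of the stored one.
Along the meridian that is 4e-05° × 111195 m/° = 4.4478 m.
In feet: 4.4478 m ÷ 0.3048 ≈ 14.593 ft.

15 feet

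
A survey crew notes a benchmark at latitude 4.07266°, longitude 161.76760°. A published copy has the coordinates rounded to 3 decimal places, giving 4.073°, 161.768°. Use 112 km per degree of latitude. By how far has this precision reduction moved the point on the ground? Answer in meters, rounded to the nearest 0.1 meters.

58.7 meters

The latitude changed by -0.00034° and the longitude by -0.00040°.
N–S: -0.00034° × 112000 m/° = -38.08 m.
E–W at 4.073°: -0.00040° × 112000 × cos 4.073° = -0.00040 × 112000 × 0.9975 ≈ -44.6869 m.
Distance: √(38.08² + 44.6869²) ≈ 58.7112 m.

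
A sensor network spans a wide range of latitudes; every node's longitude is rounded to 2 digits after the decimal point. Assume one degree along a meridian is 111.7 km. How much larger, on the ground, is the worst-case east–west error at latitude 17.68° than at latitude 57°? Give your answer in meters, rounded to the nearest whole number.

Rounding to 2 decimal places leaves the longitude within ±0.005° of the true value.
Error at 17.68° = 0.005° × 111700 × cos 17.68° ≈ 558.5 × 0.9528 = 532.12 m.
Error at 57° = 0.005° × 111700 × cos 57° ≈ 558.5 × 0.5446 = 304.18 m.
Difference: 532.12 − 304.18 = 227.94 m.

228 meters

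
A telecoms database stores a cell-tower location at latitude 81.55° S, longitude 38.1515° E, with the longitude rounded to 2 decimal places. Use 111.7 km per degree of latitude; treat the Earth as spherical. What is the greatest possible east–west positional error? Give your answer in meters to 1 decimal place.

Rounding to 2 decimal places leaves the longitude within ±0.005° of the true value.
At latitude 81.55° a degree of longitude spans 111700 m × cos 81.55° = 111700 × 0.1469 ≈ 16413.9 m.
So at most 0.005° × 16413.9 ≈ 82.0695 m east–west.

82.1 meters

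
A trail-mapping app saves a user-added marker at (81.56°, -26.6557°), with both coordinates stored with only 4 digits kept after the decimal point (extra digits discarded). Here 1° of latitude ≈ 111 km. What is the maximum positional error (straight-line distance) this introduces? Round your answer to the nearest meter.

11 meters

Truncating at 4 decimal places can drop up to a full unit in the last place, so each coordinate may be off by as much as 0.0001°.
Latitude error → 0.0001 × 111000 = 11.1 m along the meridian.
Longitude error → 0.0001 × 111000 × cos 81.56° = 0.0001 × 111000 × 0.1468 ≈ 1.62919 m.
The two errors are perpendicular, so the maximum displacement is √(11.1² + 1.62919²) ≈ 11.2189 m.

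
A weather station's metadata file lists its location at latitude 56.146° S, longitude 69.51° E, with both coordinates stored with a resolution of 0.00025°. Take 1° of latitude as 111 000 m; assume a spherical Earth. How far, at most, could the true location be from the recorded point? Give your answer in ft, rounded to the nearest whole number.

52 ft

With a 0.00025° grid the true value lies within half a step, ±0.00025°/2 = ±0.000125°, of the stored one.
Latitude error → 0.000125 × 111000 = 13.875 m along the meridian.
Longitude error → 0.000125 × 111000 × cos 56.146° = 0.000125 × 111000 × 0.5571 ≈ 7.72946 m.
The two errors are perpendicular, so the maximum displacement is √(13.875² + 7.72946²) ≈ 15.8827 m.
In feet: 15.8827 m ÷ 0.3048 ≈ 52.109 ft.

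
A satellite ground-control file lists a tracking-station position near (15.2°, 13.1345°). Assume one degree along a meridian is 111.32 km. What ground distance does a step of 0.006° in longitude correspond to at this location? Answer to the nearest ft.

One degree of longitude here spans 111320 × cos 15.2° = 111320 × 0.9650 ≈ 107426 m; 0.006° of that is 644.554 m.
Converting: 644.554 m × 3.2808 ft/m ≈ 2114.7 ft.

2115 ft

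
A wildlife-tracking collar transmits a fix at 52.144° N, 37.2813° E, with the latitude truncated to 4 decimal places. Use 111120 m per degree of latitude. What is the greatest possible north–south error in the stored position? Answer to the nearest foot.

Truncating at 4 decimal places can drop up to a full unit in the last place, so the latitude may be off by as much as 0.0001°.
North–south distance: 0.0001° × 111120 m/° = 11.112 m.
Converting: 11.112 m × 3.2808 ft/m ≈ 36.457 ft.

36 feet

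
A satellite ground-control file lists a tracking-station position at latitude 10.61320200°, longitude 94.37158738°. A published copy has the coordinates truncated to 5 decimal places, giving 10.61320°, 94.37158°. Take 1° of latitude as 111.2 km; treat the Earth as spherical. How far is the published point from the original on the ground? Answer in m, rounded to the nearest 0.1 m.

Δlat = 10.61320200 − 10.61320 = +0.00000200°; Δlon = 94.37158738 − 94.37158 = +0.00000738°.
North–south shift: 0.00000200 × 111200 = 0.2224 m.
East–west at this latitude: 0.00000738° × 111200 × cos 10.6132° ≈ 0.00000738 × 109298 = 0.806617 m.
Distance: √(0.2224² + 0.806617²) ≈ 0.836715 m.

0.8 m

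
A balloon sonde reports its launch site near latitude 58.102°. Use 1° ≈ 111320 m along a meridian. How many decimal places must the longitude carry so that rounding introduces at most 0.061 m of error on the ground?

At 58.102° one degree of longitude covers 111320 × cos 58.102° ≈ 111320 × 0.5284 ≈ 58822.5 m.
Rounding to N decimal places gives at most 0.5 × 10⁻ᴺ degrees of error, i.e. 0.5 × 10⁻ᴺ × 58822.5 m.
Need 0.5 × 58822.5 × 10⁻ᴺ ≤ 0.061 → 10⁻ᴺ ≤ 2.074e-06, so N ≥ 5.68.
At 5 places the error can reach 0.294 m, but 6 places keeps it to 0.0294 m.

6 decimal places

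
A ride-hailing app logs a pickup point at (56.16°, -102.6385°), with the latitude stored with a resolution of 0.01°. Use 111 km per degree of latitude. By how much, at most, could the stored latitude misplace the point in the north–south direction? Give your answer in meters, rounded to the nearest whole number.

555 meters

With a 0.01° grid the true value lies within half a step, ±0.01°/2 = ±0.005°, of the stored one.
Along the meridian that is 0.005° × 111000 m/° = 555 m.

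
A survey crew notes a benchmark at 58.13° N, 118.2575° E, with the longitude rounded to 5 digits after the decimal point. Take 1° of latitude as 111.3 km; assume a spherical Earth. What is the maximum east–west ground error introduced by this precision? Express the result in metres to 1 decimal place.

0.3 metres

Rounding to 5 decimal places leaves the longitude within ±5e-06° of the true value.
One degree of longitude at 58.13° is 111300 × cos 58.13° ≈ 111300 × 0.5280 = 58765.7 m.
Maximum E–W displacement: 5e-06 × 58765.7 = 0.293829 m.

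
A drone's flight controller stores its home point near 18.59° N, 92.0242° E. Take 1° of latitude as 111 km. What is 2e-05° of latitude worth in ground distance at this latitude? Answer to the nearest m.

Along a meridian 2e-05° is 2e-05 × 111000 = 2.22 m.

2 m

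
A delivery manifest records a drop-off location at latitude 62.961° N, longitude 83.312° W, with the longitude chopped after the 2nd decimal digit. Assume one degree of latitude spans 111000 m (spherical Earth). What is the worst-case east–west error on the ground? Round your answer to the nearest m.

505 m

Truncating at 2 decimal places can drop up to a full unit in the last place, so the longitude may be off by as much as 0.01°.
One degree of longitude at 62.961° is 111000 × cos 62.961° ≈ 111000 × 0.4546 = 50460.3 m.
East–west error: 0.01° × 50460.3 m/° ≈ 504.603 m.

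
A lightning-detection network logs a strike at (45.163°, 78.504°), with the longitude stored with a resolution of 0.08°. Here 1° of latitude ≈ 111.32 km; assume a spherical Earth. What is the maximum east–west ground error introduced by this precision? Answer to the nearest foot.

10301 feet

With a 0.08° grid the true value lies within half a step, ±0.08°/2 = ±0.04°, of the stored one.
At latitude 45.163° a degree of longitude spans 111320 m × cos 45.163° = 111320 × 0.7051 ≈ 78490.9 m.
So at most 0.04° × 78490.9 ≈ 3139.63 m east–west.
In feet: 3139.63 m ÷ 0.3048 ≈ 10301 ft.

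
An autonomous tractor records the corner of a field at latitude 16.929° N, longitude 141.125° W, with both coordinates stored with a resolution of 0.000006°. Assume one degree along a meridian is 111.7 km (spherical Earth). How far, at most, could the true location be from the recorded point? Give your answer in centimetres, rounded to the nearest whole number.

With a 0.000006° grid the true value lies within half a step, ±0.000006°/2 = ±3e-06°, of the stored one.
N–S: 3e-06° × 111700 m/° = 0.3351 m.
East–west component at 16.929°: 3e-06° × 111700 × cos 16.929° ≈ 3e-06 × 106860 ≈ 0.320579 m.
The two errors are perpendicular, so the maximum displacement is √(0.3351² + 0.320579²) ≈ 0.463749 m.
That is 0.463749 m = 46.375 cm.

46 centimetres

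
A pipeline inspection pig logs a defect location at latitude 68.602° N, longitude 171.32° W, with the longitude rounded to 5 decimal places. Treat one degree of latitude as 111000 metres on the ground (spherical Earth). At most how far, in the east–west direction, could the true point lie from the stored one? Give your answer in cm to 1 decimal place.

20.2 cm

Rounding to 5 decimal places leaves the longitude within ±5e-06° of the true value.
At latitude 68.602° a degree of longitude spans 111000 m × cos 68.602° = 111000 × 0.3648 ≈ 40497.7 m.
So at most 5e-06° × 40497.7 ≈ 0.202489 m east–west.
That is 0.202489 m = 20.249 cm.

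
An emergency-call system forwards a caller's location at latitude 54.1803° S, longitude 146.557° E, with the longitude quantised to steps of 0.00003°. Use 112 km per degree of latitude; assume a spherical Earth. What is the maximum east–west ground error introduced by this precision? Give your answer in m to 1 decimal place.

With a 0.00003° grid the true value lies within half a step, ±0.00003°/2 = ±1.5e-05°, of the stored one.
At latitude 54.1803° a degree of longitude spans 112000 m × cos 54.1803° = 112000 × 0.5852 ≈ 65546.5 m.
Maximum E–W displacement: 1.5e-05 × 65546.5 = 0.983197 m.

1.0 m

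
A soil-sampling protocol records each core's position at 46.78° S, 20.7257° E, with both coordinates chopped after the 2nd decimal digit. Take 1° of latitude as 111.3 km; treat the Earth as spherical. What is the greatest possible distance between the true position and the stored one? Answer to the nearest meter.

1349 meters

Truncating at 2 decimal places can drop up to a full unit in the last place, so each coordinate may be off by as much as 0.01°.
North–south component: 0.01° × 111300 = 1113 m.
E–W at 46.78°: 0.01° × 111300 × cos 46.78° = 0.01 × 111300 × 0.6848 ≈ 762.184 m.
Worst case both components are at the extreme and orthogonal: √(1113² + 762.184²) ≈ 1348.96 m.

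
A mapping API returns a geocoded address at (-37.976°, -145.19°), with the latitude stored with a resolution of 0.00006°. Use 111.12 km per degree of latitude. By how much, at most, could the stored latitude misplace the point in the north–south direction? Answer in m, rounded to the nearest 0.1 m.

3.3 m

With a 0.00006° grid the true value lies within half a step, ±0.00006°/2 = ±3e-05°, of the stored one.
Along the meridian that is 3e-05° × 111120 m/° = 3.3336 m.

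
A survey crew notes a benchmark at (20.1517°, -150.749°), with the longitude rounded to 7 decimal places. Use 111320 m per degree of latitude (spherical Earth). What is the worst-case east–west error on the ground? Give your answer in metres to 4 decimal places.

0.0052 metres

Rounding to 7 decimal places leaves the longitude within ±5e-08° of the true value.
Parallels shrink by cos φ, so at 20.1517° a degree of longitude is 111320 × 0.9388 ≈ 104505 m.
East–west error: 5e-08° × 104505 m/° ≈ 0.00522527 m.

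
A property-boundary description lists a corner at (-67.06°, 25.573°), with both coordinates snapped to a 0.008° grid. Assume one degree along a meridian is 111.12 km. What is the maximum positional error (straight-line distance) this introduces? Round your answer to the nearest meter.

With a 0.008° grid the true value lies within half a step, ±0.008°/2 = ±0.004°, of the stored one.
Latitude error → 0.004 × 111120 = 444.48 m along the meridian.
Longitude error → 0.004 × 111120 × cos 67.06° = 0.004 × 111120 × 0.3898 ≈ 173.244 m.
Worst case both components are at the extreme and orthogonal: √(444.48² + 173.244²) ≈ 477.049 m.

477 meters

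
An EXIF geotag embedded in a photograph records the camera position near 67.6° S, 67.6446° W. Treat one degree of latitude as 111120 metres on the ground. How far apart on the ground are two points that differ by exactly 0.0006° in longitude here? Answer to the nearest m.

25 m

One degree of longitude here spans 111120 × cos 67.6° = 111120 × 0.3811 ≈ 42344.5 m; 0.0006° of that is 25.4067 m.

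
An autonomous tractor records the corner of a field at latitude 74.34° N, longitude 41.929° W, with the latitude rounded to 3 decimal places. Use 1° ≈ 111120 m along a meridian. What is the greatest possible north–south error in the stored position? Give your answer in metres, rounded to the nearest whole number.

56 metres

Rounding to 3 decimal places leaves the latitude within ±0.0005° of the true value.
Along the meridian that is 0.0005° × 111120 m/° = 55.56 m.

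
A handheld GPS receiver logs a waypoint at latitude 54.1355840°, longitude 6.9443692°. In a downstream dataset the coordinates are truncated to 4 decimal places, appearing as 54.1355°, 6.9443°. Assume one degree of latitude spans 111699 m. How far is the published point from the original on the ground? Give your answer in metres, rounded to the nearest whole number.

Δlat = 54.1355840 − 54.1355 = +0.0000840°; Δlon = 6.9443692 − 6.9443 = +0.0000692°.
N–S: 0.0000840° × 111699 m/° = 9.38272 m.
E–W at 54.1355°: 0.0000692° × 111699 × cos 54.1355° = 0.0000692 × 111699 × 0.5859 ≈ 4.52853 m.
Hypotenuse of the two orthogonal shifts: √(9.38272² + 4.52853²) = 10.4184 m.

10 metres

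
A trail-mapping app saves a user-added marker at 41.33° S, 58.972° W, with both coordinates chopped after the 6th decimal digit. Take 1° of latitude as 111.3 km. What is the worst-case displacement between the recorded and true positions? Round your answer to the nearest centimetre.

Truncating at 6 decimal places can drop up to a full unit in the last place, so each coordinate may be off by as much as 1e-06°.
North–south component: 1e-06° × 111300 = 0.1113 m.
E–W at 41.33°: 1e-06° × 111300 × cos 41.33° = 1e-06 × 111300 × 0.7509 ≈ 0.0835772 m.
Worst case both components are at the extreme and orthogonal: √(0.1113² + 0.0835772²) ≈ 0.139186 m.
That is 0.139186 m = 13.919 cm.

14 centimetres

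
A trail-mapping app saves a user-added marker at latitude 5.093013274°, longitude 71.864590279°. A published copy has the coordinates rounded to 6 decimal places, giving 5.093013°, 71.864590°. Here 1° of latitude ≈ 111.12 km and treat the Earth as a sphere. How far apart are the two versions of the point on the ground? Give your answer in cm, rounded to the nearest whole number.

4 cm

The latitude changed by +0.000000274° and the longitude by +0.000000279°.
N–S: 0.000000274° × 111120 m/° = 0.0304469 m.
E–W at 5.09301°: 0.000000279° × 111120 × cos 5.09301° = 0.000000279 × 111120 × 0.9961 ≈ 0.0308801 m.
Combined displacement = (0.0304469² + 0.0308801²)^½ ≈ 0.0433658 m.
That is 0.0433658 m = 4.3366 cm.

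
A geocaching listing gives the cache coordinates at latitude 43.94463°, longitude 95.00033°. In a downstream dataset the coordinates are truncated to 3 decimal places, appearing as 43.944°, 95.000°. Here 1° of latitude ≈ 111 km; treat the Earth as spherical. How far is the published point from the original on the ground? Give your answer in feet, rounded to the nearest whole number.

The latitude changed by +0.00063° and the longitude by +0.00033°.
North–south shift: 0.00063 × 111000 = 69.93 m.
East–west at this latitude: 0.00033° × 111000 × cos 43.944° ≈ 0.00033 × 79922 = 26.3743 m.
Distance: √(69.93² + 26.3743²) ≈ 74.7383 m.
In feet: 74.7383 m ÷ 0.3048 ≈ 245.2 ft.

245 feet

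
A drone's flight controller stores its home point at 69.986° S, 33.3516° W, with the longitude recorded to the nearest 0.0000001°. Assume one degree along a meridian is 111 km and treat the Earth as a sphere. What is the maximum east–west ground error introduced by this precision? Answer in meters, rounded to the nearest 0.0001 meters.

0.0019 meters

Rounding to 7 decimal places leaves the longitude within ±5e-08° of the true value.
One degree of longitude at 69.986° is 111000 × cos 69.986° ≈ 111000 × 0.3422 = 37989.7 m.
So at most 5e-08° × 37989.7 ≈ 0.00189949 m east–west.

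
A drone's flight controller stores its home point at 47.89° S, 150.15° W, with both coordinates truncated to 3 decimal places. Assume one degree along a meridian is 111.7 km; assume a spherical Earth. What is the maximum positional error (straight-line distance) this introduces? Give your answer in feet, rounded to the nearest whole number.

441 feet

Truncating at 3 decimal places can drop up to a full unit in the last place, so each coordinate may be off by as much as 0.001°.
Latitude error → 0.001 × 111700 = 111.7 m along the meridian.
E–W at 47.89°: 0.001° × 111700 × cos 47.89° = 0.001 × 111700 × 0.6706 ≈ 74.9011 m.
The two errors are perpendicular, so the maximum displacement is √(111.7² + 74.9011²) ≈ 134.488 m.
Converting: 134.488 m × 3.2808 ft/m ≈ 441.23 ft.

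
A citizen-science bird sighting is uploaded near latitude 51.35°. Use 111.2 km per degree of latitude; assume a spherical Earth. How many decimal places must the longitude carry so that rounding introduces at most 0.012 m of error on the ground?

7

At 51.35° one degree of longitude covers 111200 × cos 51.35° ≈ 111200 × 0.6246 ≈ 69451.2 m.
N decimal places → at most half a unit in the last place, 0.5 × 10⁻ᴺ° = 69451.2/2 × 10⁻ᴺ m.
Need 0.5 × 69451.2 × 10⁻ᴺ ≤ 0.012 → 10⁻ᴺ ≤ 3.456e-07, so N ≥ 6.46.
At 6 places the error can reach 0.0347 m, but 7 places keeps it to 0.00347 m.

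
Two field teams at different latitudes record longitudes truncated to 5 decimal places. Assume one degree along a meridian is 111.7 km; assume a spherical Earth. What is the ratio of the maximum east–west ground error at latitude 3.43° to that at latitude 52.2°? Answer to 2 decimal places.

Truncating at 5 decimal places can drop up to a full unit in the last place, so the longitude may be off by as much as 1e-05°.
At 3.43°: 1e-05° × 111700 × cos 3.43° = 1e-05 × 111700 × 0.9982 ≈ 1.115 m.
Error at 52.2° = 1e-05° × 111700 × cos 52.2° ≈ 1.117 × 0.6129 = 0.68462 m.
The ratio reduces to cos 3.43° / cos 52.2° = 0.9982/0.6129 ≈ 1.6286.

1.63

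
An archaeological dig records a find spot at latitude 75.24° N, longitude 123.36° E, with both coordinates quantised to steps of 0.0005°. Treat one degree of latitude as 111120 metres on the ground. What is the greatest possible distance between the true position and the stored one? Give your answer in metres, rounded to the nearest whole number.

29 metres

With a 0.0005° grid the true value lies within half a step, ±0.0005°/2 = ±0.00025°, of the stored one.
North–south component: 0.00025° × 111120 = 27.78 m.
E–W at 75.24°: 0.00025° × 111120 × cos 75.24° = 0.00025 × 111120 × 0.2548 ≈ 7.07753 m.
Worst case both components are at the extreme and orthogonal: √(27.78² + 7.07753²) ≈ 28.6674 m.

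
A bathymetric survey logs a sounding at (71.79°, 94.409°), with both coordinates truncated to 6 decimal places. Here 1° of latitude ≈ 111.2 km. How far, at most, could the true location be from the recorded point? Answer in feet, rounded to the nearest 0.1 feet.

Truncating at 6 decimal places can drop up to a full unit in the last place, so each coordinate may be off by as much as 1e-06°.
North–south component: 1e-06° × 111200 = 0.1112 m.
Longitude error → 1e-06 × 111200 × cos 71.79° = 1e-06 × 111200 × 0.3125 ≈ 0.0347501 m.
Combining orthogonally: (0.1112² + 0.0347501²)^½ ≈ 0.116503 m.
Converting: 0.116503 m × 3.2808 ft/m ≈ 0.38223 ft.

0.4 feet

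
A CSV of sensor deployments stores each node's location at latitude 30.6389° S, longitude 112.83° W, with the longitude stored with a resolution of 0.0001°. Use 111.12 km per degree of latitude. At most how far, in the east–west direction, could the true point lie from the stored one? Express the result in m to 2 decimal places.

With a 0.0001° grid the true value lies within half a step, ±0.0001°/2 = ±5e-05°, of the stored one.
At latitude 30.6389° a degree of longitude spans 111120 m × cos 30.6389° = 111120 × 0.8604 ≈ 95607.2 m.
So at most 5e-05° × 95607.2 ≈ 4.78036 m east–west.

4.78 m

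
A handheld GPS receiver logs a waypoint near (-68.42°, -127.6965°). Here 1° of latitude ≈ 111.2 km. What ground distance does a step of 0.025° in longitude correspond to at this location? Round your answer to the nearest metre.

At 68.42° a degree of longitude is 111200 × cos 68.42° ≈ 40899.4 m, so 0.025° corresponds to 1022.48 m.

1022 metres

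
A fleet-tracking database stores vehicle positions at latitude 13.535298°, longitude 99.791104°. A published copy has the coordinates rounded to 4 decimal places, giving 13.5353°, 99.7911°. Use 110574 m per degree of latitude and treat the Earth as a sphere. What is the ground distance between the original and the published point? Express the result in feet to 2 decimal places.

Δlat = 13.535298 − 13.5353 = -0.000002°; Δlon = 99.791104 − 99.7911 = +0.000004°.
N–S: -0.000002° × 110574 m/° = -0.221148 m.
East–west at this latitude: 0.000004° × 110574 × cos 13.5353° ≈ 0.000004 × 107503 = 0.430012 m.
Combined displacement = (0.221148² + 0.430012²)^½ ≈ 0.483546 m.
In feet: 0.483546 m ÷ 0.3048 ≈ 1.5864 ft.

1.59 feet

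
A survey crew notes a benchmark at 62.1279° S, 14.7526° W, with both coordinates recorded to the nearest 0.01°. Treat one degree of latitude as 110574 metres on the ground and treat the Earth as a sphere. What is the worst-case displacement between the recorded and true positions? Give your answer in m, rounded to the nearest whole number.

Rounding to 2 decimal places leaves each coordinate within ±0.005° of the true value.
North–south component: 0.005° × 110574 = 552.87 m.
E–W at 62.1279°: 0.005° × 110574 × cos 62.1279° = 0.005 × 110574 × 0.4675 ≈ 258.466 m.
The two errors are perpendicular, so the maximum displacement is √(552.87² + 258.466²) ≈ 610.303 m.

610 m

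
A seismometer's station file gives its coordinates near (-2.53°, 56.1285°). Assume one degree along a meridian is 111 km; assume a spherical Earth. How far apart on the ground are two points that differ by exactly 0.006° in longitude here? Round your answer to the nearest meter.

665 meters

0.006° of longitude at 2.53° is 0.006 × 111000 × cos 2.53° ≈ 0.006 × 110892 = 665.351 m.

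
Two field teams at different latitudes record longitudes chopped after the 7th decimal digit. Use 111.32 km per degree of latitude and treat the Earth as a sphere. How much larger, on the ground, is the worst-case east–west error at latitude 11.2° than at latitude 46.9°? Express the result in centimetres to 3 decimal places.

Truncating at 7 decimal places can drop up to a full unit in the last place, so the longitude may be off by as much as 1e-07°.
Error at 11.2° = 1e-07° × 111320 × cos 11.2° ≈ 0.011132 × 0.9810 = 0.01092 m.
Error at 46.9° = 1e-07° × 111320 × cos 46.9° ≈ 0.011132 × 0.6833 = 0.0076062 m.
So the lower-latitude error exceeds the higher by 0.01092 − 0.0076062 = 0.0033138 m.
That is 0.00331379 m = 0.33138 cm.

0.331 centimetres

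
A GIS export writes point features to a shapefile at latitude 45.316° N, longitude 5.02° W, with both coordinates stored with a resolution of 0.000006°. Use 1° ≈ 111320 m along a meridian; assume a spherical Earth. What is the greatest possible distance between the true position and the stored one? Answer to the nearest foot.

With a 0.000006° grid the true value lies within half a step, ±0.000006°/2 = ±3e-06°, of the stored one.
N–S: 3e-06° × 111320 m/° = 0.33396 m.
East–west component at 45.316°: 3e-06° × 111320 × cos 45.316° ≈ 3e-06 × 78279.8 ≈ 0.234839 m.
The two errors are perpendicular, so the maximum displacement is √(0.33396² + 0.234839²) ≈ 0.408263 m.
Converting: 0.408263 m × 3.2808 ft/m ≈ 1.3394 ft.

1 feet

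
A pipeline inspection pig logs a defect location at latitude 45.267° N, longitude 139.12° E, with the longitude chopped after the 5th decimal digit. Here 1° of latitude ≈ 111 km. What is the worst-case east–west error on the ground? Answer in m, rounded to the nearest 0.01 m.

0.78 m

Truncating at 5 decimal places can drop up to a full unit in the last place, so the longitude may be off by as much as 1e-05°.
Parallels shrink by cos φ, so at 45.267° a degree of longitude is 111000 × 0.7038 ≈ 78122.2 m.
Maximum E–W displacement: 1e-05 × 78122.2 = 0.781222 m.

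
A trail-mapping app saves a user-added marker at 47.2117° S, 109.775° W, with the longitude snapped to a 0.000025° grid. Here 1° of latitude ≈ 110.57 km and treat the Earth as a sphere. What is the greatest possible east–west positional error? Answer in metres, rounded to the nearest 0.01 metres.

0.94 metres

With a 0.000025° grid the true value lies within half a step, ±0.000025°/2 = ±1.25e-05°, of the stored one.
Parallels shrink by cos φ, so at 47.2117° a degree of longitude is 110570 × 0.6793 ≈ 75109.3 m.
Maximum E–W displacement: 1.25e-05 × 75109.3 = 0.938866 m.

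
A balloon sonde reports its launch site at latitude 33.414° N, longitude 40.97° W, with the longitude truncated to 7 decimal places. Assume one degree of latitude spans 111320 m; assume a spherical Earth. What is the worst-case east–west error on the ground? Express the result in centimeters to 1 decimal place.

0.9 centimeters

Truncating at 7 decimal places can drop up to a full unit in the last place, so the longitude may be off by as much as 1e-07°.
One degree of longitude at 33.414° is 111320 × cos 33.414° ≈ 111320 × 0.8347 = 92920.3 m.
East–west error: 1e-07° × 92920.3 m/° ≈ 0.00929203 m.
That is 0.00929203 m = 0.9292 cm.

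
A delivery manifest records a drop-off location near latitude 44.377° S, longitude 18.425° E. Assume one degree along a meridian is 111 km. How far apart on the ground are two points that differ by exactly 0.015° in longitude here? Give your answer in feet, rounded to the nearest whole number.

3904 feet

0.015° of longitude at 44.377° is 0.015 × 111000 × cos 44.377° ≈ 0.015 × 79337.6 = 1190.06 m.
In feet: 1190.06 m ÷ 0.3048 ≈ 3904.4 ft.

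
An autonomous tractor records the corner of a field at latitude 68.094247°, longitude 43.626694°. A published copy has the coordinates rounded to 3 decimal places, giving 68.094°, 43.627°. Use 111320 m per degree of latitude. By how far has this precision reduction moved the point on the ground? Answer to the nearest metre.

30 metres

Δlat = 68.094247 − 68.094 = +0.000247°; Δlon = 43.626694 − 43.627 = -0.000306°.
N–S: 0.000247° × 111320 m/° = 27.496 m.
E–W at 68.094°: -0.000306° × 111320 × cos 68.094° = -0.000306 × 111320 × 0.3731 ≈ -12.7087 m.
Distance: √(27.496² + 12.7087²) ≈ 30.291 m.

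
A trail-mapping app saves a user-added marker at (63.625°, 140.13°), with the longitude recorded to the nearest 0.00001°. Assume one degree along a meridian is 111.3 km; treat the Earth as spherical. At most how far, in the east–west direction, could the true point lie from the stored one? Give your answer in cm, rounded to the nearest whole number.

Rounding to 5 decimal places leaves the longitude within ±5e-06° of the true value.
At latitude 63.625° a degree of longitude spans 111300 m × cos 63.625° = 111300 × 0.4442 ≈ 49444.4 m.
Maximum E–W displacement: 5e-06 × 49444.4 = 0.247222 m.
That is 0.247222 m = 24.722 cm.

25 cm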